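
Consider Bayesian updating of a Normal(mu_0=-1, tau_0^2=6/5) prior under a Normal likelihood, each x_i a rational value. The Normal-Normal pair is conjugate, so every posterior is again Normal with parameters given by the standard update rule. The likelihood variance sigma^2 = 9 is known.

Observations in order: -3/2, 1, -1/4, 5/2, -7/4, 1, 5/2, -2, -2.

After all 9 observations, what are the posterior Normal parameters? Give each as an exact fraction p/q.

obs 1: x=-3/2 → posterior Normal(-18/17, 18/17)
obs 2: x=1 → posterior Normal(-16/19, 18/19)
obs 3: x=-1/4 → posterior Normal(-11/14, 6/7)
obs 4: x=5/2 → posterior Normal(-1/2, 18/23)
obs 5: x=-7/4 → posterior Normal(-3/5, 18/25)
obs 6: x=1 → posterior Normal(-13/27, 2/3)
obs 7: x=5/2 → posterior Normal(-8/29, 18/29)
obs 8: x=-2 → posterior Normal(-12/31, 18/31)
obs 9: x=-2 → posterior Normal(-16/33, 6/11)

mu_0=-16/33, tau_0^2=6/11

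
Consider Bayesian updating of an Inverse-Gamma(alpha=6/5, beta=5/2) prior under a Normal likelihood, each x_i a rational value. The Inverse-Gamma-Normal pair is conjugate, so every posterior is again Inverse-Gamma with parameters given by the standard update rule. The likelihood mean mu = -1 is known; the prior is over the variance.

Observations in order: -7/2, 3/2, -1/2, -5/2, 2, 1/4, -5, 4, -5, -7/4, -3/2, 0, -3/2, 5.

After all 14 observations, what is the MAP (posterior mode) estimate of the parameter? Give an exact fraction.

obs 1: x=-7/2 → posterior Inverse-Gamma(17/10, 45/8)
obs 2: x=3/2 → posterior Inverse-Gamma(11/5, 35/4)
obs 3: x=-1/2 → posterior Inverse-Gamma(27/10, 71/8)
obs 4: x=-5/2 → posterior Inverse-Gamma(16/5, 10)
obs 5: x=2 → posterior Inverse-Gamma(37/10, 29/2)
obs 6: x=1/4 → posterior Inverse-Gamma(21/5, 489/32)
obs 7: x=-5 → posterior Inverse-Gamma(47/10, 745/32)
obs 8: x=4 → posterior Inverse-Gamma(26/5, 1145/32)
obs 9: x=-5 → posterior Inverse-Gamma(57/10, 1401/32)
obs 10: x=-7/4 → posterior Inverse-Gamma(31/5, 705/16)
obs 11: x=-3/2 → posterior Inverse-Gamma(67/10, 707/16)
obs 12: x=0 → posterior Inverse-Gamma(36/5, 715/16)
obs 13: x=-3/2 → posterior Inverse-Gamma(77/10, 717/16)
obs 14: x=5 → posterior Inverse-Gamma(41/5, 1005/16)

5025/736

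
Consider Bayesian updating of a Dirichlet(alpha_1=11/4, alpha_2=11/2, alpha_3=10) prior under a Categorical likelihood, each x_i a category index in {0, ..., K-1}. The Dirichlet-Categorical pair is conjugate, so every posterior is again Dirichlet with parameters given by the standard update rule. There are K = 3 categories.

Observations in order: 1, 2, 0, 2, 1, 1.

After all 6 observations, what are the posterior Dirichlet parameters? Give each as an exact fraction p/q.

obs 1: x=1 → posterior Dirichlet(11/4, 13/2, 10)
obs 2: x=2 → posterior Dirichlet(11/4, 13/2, 11)
obs 3: x=0 → posterior Dirichlet(15/4, 13/2, 11)
obs 4: x=2 → posterior Dirichlet(15/4, 13/2, 12)
obs 5: x=1 → posterior Dirichlet(15/4, 15/2, 12)
obs 6: x=1 → posterior Dirichlet(15/4, 17/2, 12)

alpha_1=15/4, alpha_2=17/2, alpha_3=12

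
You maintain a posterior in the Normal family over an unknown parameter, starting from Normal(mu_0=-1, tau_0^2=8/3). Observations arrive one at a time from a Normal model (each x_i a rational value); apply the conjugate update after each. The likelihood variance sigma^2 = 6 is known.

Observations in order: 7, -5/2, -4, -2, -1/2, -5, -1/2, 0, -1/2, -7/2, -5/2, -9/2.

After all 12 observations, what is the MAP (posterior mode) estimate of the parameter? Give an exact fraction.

obs 1: x=7 → posterior Normal(19/13, 24/13)
obs 2: x=-5/2 → posterior Normal(9/17, 24/17)
obs 3: x=-4 → posterior Normal(-1/3, 8/7)
obs 4: x=-2 → posterior Normal(-3/5, 24/25)
obs 5: x=-1/2 → posterior Normal(-17/29, 24/29)
obs 6: x=-5 → posterior Normal(-37/33, 8/11)
obs 7: x=-1/2 → posterior Normal(-39/37, 24/37)
obs 8: x=0 → posterior Normal(-39/41, 24/41)
obs 9: x=-1/2 → posterior Normal(-41/45, 8/15)
obs 10: x=-7/2 → posterior Normal(-55/49, 24/49)
obs 11: x=-5/2 → posterior Normal(-65/53, 24/53)
obs 12: x=-9/2 → posterior Normal(-83/57, 8/19)

-83/57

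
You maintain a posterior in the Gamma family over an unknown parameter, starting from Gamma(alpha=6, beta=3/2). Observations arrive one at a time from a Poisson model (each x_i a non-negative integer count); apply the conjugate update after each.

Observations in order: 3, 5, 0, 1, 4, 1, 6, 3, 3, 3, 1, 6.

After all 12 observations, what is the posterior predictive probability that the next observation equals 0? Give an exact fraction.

obs 1: x=3 → posterior Gamma(9, 5/2)
obs 2: x=5 → posterior Gamma(14, 7/2)
obs 3: x=0 → posterior Gamma(14, 9/2)
obs 4: x=1 → posterior Gamma(15, 11/2)
obs 5: x=4 → posterior Gamma(19, 13/2)
obs 6: x=1 → posterior Gamma(20, 15/2)
obs 7: x=6 → posterior Gamma(26, 17/2)
obs 8: x=3 → posterior Gamma(29, 19/2)
obs 9: x=3 → posterior Gamma(32, 21/2)
obs 10: x=3 → posterior Gamma(35, 23/2)
obs 11: x=1 → posterior Gamma(36, 25/2)
obs 12: x=6 → posterior Gamma(42, 27/2)

1310020508637620352391208095712502073964245732475093456566329/26346074268992142099064516382762907506814419719803282255713641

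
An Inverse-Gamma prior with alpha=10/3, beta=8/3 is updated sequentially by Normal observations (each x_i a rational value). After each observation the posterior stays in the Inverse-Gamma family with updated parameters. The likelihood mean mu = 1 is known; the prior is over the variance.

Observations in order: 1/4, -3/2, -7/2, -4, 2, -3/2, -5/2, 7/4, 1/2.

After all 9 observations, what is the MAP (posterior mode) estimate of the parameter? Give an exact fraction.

1865/424

obs 1: x=1/4 → posterior Inverse-Gamma(23/6, 283/96)
obs 2: x=-3/2 → posterior Inverse-Gamma(13/3, 583/96)
obs 3: x=-7/2 → posterior Inverse-Gamma(29/6, 1555/96)
obs 4: x=-4 → posterior Inverse-Gamma(16/3, 2755/96)
obs 5: x=2 → posterior Inverse-Gamma(35/6, 2803/96)
obs 6: x=-3/2 → posterior Inverse-Gamma(19/3, 3103/96)
obs 7: x=-5/2 → posterior Inverse-Gamma(41/6, 3691/96)
obs 8: x=7/4 → posterior Inverse-Gamma(22/3, 1859/48)
obs 9: x=1/2 → posterior Inverse-Gamma(47/6, 1865/48)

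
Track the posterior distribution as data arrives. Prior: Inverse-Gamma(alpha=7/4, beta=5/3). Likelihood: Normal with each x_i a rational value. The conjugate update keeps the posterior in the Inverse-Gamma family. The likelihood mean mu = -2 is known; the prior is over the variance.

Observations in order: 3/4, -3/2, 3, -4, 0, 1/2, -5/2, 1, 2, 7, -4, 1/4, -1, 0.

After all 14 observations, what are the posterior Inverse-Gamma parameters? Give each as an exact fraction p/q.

alpha=35/4, beta=4097/48

obs 1: x=3/4 → posterior Inverse-Gamma(9/4, 523/96)
obs 2: x=-3/2 → posterior Inverse-Gamma(11/4, 535/96)
obs 3: x=3 → posterior Inverse-Gamma(13/4, 1735/96)
obs 4: x=-4 → posterior Inverse-Gamma(15/4, 1927/96)
obs 5: x=0 → posterior Inverse-Gamma(17/4, 2119/96)
obs 6: x=1/2 → posterior Inverse-Gamma(19/4, 2419/96)
obs 7: x=-5/2 → posterior Inverse-Gamma(21/4, 2431/96)
obs 8: x=1 → posterior Inverse-Gamma(23/4, 2863/96)
obs 9: x=2 → posterior Inverse-Gamma(25/4, 3631/96)
obs 10: x=7 → posterior Inverse-Gamma(27/4, 7519/96)
obs 11: x=-4 → posterior Inverse-Gamma(29/4, 7711/96)
obs 12: x=1/4 → posterior Inverse-Gamma(31/4, 3977/48)
obs 13: x=-1 → posterior Inverse-Gamma(33/4, 4001/48)
obs 14: x=0 → posterior Inverse-Gamma(35/4, 4097/48)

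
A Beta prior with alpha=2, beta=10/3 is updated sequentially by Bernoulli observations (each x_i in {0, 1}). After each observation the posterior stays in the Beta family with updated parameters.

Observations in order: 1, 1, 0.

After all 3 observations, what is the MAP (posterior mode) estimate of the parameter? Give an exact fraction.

obs 1: x=1 → posterior Beta(3, 10/3)
obs 2: x=1 → posterior Beta(4, 10/3)
obs 3: x=0 → posterior Beta(4, 13/3)

9/19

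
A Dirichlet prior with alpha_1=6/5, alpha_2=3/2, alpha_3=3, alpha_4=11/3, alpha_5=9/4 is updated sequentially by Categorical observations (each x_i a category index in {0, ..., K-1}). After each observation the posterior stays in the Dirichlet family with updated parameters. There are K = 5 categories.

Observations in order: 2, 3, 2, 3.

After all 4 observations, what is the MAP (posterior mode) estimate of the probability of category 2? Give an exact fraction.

240/637

obs 1: x=2 → posterior Dirichlet(6/5, 3/2, 4, 11/3, 9/4)
obs 2: x=3 → posterior Dirichlet(6/5, 3/2, 4, 14/3, 9/4)
obs 3: x=2 → posterior Dirichlet(6/5, 3/2, 5, 14/3, 9/4)
obs 4: x=3 → posterior Dirichlet(6/5, 3/2, 5, 17/3, 9/4)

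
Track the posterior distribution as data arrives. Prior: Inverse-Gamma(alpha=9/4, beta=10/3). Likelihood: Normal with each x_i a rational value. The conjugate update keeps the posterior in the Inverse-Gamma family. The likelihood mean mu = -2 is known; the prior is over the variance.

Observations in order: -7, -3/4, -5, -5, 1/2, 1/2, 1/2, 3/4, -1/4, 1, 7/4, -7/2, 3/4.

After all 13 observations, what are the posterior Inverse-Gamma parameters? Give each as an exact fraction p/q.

obs 1: x=-7 → posterior Inverse-Gamma(11/4, 95/6)
obs 2: x=-3/4 → posterior Inverse-Gamma(13/4, 1595/96)
obs 3: x=-5 → posterior Inverse-Gamma(15/4, 2027/96)
obs 4: x=-5 → posterior Inverse-Gamma(17/4, 2459/96)
obs 5: x=1/2 → posterior Inverse-Gamma(19/4, 2759/96)
obs 6: x=1/2 → posterior Inverse-Gamma(21/4, 3059/96)
obs 7: x=1/2 → posterior Inverse-Gamma(23/4, 3359/96)
obs 8: x=3/4 → posterior Inverse-Gamma(25/4, 1861/48)
obs 9: x=-1/4 → posterior Inverse-Gamma(27/4, 3869/96)
obs 10: x=1 → posterior Inverse-Gamma(29/4, 4301/96)
obs 11: x=7/4 → posterior Inverse-Gamma(31/4, 311/6)
obs 12: x=-7/2 → posterior Inverse-Gamma(33/4, 1271/24)
obs 13: x=3/4 → posterior Inverse-Gamma(35/4, 5447/96)

alpha=35/4, beta=5447/96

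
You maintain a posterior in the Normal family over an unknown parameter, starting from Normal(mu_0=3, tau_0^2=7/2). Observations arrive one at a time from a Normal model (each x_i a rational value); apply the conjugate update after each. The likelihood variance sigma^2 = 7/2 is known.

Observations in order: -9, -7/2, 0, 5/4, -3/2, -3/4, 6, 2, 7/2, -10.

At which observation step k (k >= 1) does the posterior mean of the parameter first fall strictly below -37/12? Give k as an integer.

k = 2

obs 1: x=-9 → posterior Normal(-3, 7/4)
obs 2: x=-7/2 → posterior Normal(-19/6, 7/6)
obs 3: x=0 → posterior Normal(-19/8, 7/8)
obs 4: x=5/4 → posterior Normal(-33/20, 7/10)
obs 5: x=-3/2 → posterior Normal(-13/8, 7/12)
obs 6: x=-3/4 → posterior Normal(-3/2, 1/2)
obs 7: x=6 → posterior Normal(-9/16, 7/16)
obs 8: x=2 → posterior Normal(-5/18, 7/18)
obs 9: x=7/2 → posterior Normal(1/10, 7/20)
obs 10: x=-10 → posterior Normal(-9/11, 7/22)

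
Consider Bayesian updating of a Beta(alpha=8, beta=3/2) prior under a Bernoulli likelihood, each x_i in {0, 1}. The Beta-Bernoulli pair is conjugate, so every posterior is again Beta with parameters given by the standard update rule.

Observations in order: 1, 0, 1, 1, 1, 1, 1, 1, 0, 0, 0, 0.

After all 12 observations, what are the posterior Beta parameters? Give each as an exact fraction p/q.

obs 1: x=1 → posterior Beta(9, 3/2)
obs 2: x=0 → posterior Beta(9, 5/2)
obs 3: x=1 → posterior Beta(10, 5/2)
obs 4: x=1 → posterior Beta(11, 5/2)
obs 5: x=1 → posterior Beta(12, 5/2)
obs 6: x=1 → posterior Beta(13, 5/2)
obs 7: x=1 → posterior Beta(14, 5/2)
obs 8: x=1 → posterior Beta(15, 5/2)
obs 9: x=0 → posterior Beta(15, 7/2)
obs 10: x=0 → posterior Beta(15, 9/2)
obs 11: x=0 → posterior Beta(15, 11/2)
obs 12: x=0 → posterior Beta(15, 13/2)

alpha=15, beta=13/2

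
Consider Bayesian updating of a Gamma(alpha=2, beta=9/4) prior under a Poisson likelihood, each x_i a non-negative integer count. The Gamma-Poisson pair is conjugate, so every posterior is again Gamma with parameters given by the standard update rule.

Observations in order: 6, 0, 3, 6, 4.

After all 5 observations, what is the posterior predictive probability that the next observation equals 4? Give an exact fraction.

423110490137360096092398501904521728/2781855434090103443811378243892171521

obs 1: x=6 → posterior Gamma(8, 13/4)
obs 2: x=0 → posterior Gamma(8, 17/4)
obs 3: x=3 → posterior Gamma(11, 21/4)
obs 4: x=6 → posterior Gamma(17, 25/4)
obs 5: x=4 → posterior Gamma(21, 29/4)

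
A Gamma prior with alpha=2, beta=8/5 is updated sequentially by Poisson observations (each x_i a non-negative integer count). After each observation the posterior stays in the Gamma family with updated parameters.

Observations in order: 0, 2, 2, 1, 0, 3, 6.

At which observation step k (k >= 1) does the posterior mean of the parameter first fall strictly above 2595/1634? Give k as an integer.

obs 1: x=0 → posterior Gamma(2, 13/5)
obs 2: x=2 → posterior Gamma(4, 18/5)
obs 3: x=2 → posterior Gamma(6, 23/5)
obs 4: x=1 → posterior Gamma(7, 28/5)
obs 5: x=0 → posterior Gamma(7, 33/5)
obs 6: x=3 → posterior Gamma(10, 38/5)
obs 7: x=6 → posterior Gamma(16, 43/5)

k = 7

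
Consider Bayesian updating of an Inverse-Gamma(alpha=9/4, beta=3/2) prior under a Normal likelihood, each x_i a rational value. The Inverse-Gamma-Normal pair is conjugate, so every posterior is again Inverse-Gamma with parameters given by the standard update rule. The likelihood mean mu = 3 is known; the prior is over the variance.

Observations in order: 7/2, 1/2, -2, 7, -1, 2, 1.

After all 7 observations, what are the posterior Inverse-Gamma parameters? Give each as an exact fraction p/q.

alpha=23/4, beta=143/4

obs 1: x=7/2 → posterior Inverse-Gamma(11/4, 13/8)
obs 2: x=1/2 → posterior Inverse-Gamma(13/4, 19/4)
obs 3: x=-2 → posterior Inverse-Gamma(15/4, 69/4)
obs 4: x=7 → posterior Inverse-Gamma(17/4, 101/4)
obs 5: x=-1 → posterior Inverse-Gamma(19/4, 133/4)
obs 6: x=2 → posterior Inverse-Gamma(21/4, 135/4)
obs 7: x=1 → posterior Inverse-Gamma(23/4, 143/4)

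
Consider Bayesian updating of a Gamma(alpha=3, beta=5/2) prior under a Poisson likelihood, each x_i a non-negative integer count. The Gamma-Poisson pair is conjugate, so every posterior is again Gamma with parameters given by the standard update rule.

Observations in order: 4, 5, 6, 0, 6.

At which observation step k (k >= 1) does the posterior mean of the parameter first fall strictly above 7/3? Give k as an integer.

obs 1: x=4 → posterior Gamma(7, 7/2)
obs 2: x=5 → posterior Gamma(12, 9/2)
obs 3: x=6 → posterior Gamma(18, 11/2)
obs 4: x=0 → posterior Gamma(18, 13/2)
obs 5: x=6 → posterior Gamma(24, 15/2)

k = 2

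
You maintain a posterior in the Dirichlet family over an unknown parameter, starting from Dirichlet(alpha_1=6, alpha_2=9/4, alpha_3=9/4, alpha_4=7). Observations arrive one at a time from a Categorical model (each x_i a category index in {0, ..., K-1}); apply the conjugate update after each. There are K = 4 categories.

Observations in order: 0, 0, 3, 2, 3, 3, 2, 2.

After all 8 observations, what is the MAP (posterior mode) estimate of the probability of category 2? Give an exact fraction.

17/86

obs 1: x=0 → posterior Dirichlet(7, 9/4, 9/4, 7)
obs 2: x=0 → posterior Dirichlet(8, 9/4, 9/4, 7)
obs 3: x=3 → posterior Dirichlet(8, 9/4, 9/4, 8)
obs 4: x=2 → posterior Dirichlet(8, 9/4, 13/4, 8)
obs 5: x=3 → posterior Dirichlet(8, 9/4, 13/4, 9)
obs 6: x=3 → posterior Dirichlet(8, 9/4, 13/4, 10)
obs 7: x=2 → posterior Dirichlet(8, 9/4, 17/4, 10)
obs 8: x=2 → posterior Dirichlet(8, 9/4, 21/4, 10)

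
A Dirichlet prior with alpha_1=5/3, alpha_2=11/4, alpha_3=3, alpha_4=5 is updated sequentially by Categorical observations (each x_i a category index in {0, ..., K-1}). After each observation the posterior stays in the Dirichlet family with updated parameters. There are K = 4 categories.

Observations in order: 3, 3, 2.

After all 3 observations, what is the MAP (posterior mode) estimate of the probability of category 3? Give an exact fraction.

obs 1: x=3 → posterior Dirichlet(5/3, 11/4, 3, 6)
obs 2: x=3 → posterior Dirichlet(5/3, 11/4, 3, 7)
obs 3: x=2 → posterior Dirichlet(5/3, 11/4, 4, 7)

72/137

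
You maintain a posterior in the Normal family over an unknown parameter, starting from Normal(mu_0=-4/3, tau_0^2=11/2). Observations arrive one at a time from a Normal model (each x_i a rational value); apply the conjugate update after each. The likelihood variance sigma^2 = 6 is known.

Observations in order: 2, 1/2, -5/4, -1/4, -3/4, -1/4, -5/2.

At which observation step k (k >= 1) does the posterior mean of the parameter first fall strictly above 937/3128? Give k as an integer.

obs 1: x=2 → posterior Normal(6/23, 66/23)
obs 2: x=1/2 → posterior Normal(23/68, 33/17)
obs 3: x=-5/4 → posterior Normal(-1/20, 22/15)
obs 4: x=-1/4 → posterior Normal(-5/56, 33/28)
obs 5: x=-3/4 → posterior Normal(-53/268, 66/67)
obs 6: x=-1/4 → posterior Normal(-8/39, 11/13)
obs 7: x=-5/2 → posterior Normal(-87/178, 66/89)

k = 2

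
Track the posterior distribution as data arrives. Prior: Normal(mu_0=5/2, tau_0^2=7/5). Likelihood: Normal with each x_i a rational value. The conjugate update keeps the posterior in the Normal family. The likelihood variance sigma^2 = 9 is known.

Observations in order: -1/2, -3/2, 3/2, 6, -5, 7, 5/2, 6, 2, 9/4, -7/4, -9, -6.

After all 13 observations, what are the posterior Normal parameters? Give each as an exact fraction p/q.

mu_0=137/136, tau_0^2=63/136

obs 1: x=-1/2 → posterior Normal(109/52, 63/52)
obs 2: x=-3/2 → posterior Normal(197/118, 63/59)
obs 3: x=3/2 → posterior Normal(109/66, 21/22)
obs 4: x=6 → posterior Normal(151/73, 63/73)
obs 5: x=-5 → posterior Normal(29/20, 63/80)
obs 6: x=7 → posterior Normal(55/29, 21/29)
obs 7: x=5/2 → posterior Normal(365/188, 63/94)
obs 8: x=6 → posterior Normal(449/202, 63/101)
obs 9: x=2 → posterior Normal(53/24, 7/12)
obs 10: x=9/4 → posterior Normal(1017/460, 63/115)
obs 11: x=-7/4 → posterior Normal(121/61, 63/122)
obs 12: x=-9 → posterior Normal(179/129, 21/43)
obs 13: x=-6 → posterior Normal(137/136, 63/136)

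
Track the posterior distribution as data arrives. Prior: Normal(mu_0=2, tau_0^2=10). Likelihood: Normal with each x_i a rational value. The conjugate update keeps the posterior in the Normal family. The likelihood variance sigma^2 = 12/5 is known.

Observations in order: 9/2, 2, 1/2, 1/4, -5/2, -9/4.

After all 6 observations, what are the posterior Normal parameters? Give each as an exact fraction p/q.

obs 1: x=9/2 → posterior Normal(249/62, 60/31)
obs 2: x=2 → posterior Normal(349/112, 15/14)
obs 3: x=1/2 → posterior Normal(187/81, 20/27)
obs 4: x=1/4 → posterior Normal(773/424, 30/53)
obs 5: x=-5/2 → posterior Normal(523/524, 60/131)
obs 6: x=-9/4 → posterior Normal(149/312, 5/13)

mu_0=149/312, tau_0^2=5/13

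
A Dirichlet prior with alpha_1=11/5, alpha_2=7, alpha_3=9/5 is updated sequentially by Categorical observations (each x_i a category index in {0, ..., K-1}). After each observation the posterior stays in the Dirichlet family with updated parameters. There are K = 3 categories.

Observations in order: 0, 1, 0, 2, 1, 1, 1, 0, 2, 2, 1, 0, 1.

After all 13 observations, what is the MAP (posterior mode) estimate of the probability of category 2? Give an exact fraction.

19/105

obs 1: x=0 → posterior Dirichlet(16/5, 7, 9/5)
obs 2: x=1 → posterior Dirichlet(16/5, 8, 9/5)
obs 3: x=0 → posterior Dirichlet(21/5, 8, 9/5)
obs 4: x=2 → posterior Dirichlet(21/5, 8, 14/5)
obs 5: x=1 → posterior Dirichlet(21/5, 9, 14/5)
obs 6: x=1 → posterior Dirichlet(21/5, 10, 14/5)
obs 7: x=1 → posterior Dirichlet(21/5, 11, 14/5)
obs 8: x=0 → posterior Dirichlet(26/5, 11, 14/5)
obs 9: x=2 → posterior Dirichlet(26/5, 11, 19/5)
obs 10: x=2 → posterior Dirichlet(26/5, 11, 24/5)
obs 11: x=1 → posterior Dirichlet(26/5, 12, 24/5)
obs 12: x=0 → posterior Dirichlet(31/5, 12, 24/5)
obs 13: x=1 → posterior Dirichlet(31/5, 13, 24/5)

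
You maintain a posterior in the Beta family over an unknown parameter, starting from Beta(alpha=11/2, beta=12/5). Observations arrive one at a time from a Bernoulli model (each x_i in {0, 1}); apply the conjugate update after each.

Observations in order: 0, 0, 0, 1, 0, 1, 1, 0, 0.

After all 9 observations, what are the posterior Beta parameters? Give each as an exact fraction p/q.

obs 1: x=0 → posterior Beta(11/2, 17/5)
obs 2: x=0 → posterior Beta(11/2, 22/5)
obs 3: x=0 → posterior Beta(11/2, 27/5)
obs 4: x=1 → posterior Beta(13/2, 27/5)
obs 5: x=0 → posterior Beta(13/2, 32/5)
obs 6: x=1 → posterior Beta(15/2, 32/5)
obs 7: x=1 → posterior Beta(17/2, 32/5)
obs 8: x=0 → posterior Beta(17/2, 37/5)
obs 9: x=0 → posterior Beta(17/2, 42/5)

alpha=17/2, beta=42/5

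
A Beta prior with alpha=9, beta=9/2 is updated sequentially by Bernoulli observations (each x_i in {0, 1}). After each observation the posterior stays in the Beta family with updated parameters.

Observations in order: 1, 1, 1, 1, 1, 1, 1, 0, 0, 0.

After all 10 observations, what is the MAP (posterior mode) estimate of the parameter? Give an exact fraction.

30/43

obs 1: x=1 → posterior Beta(10, 9/2)
obs 2: x=1 → posterior Beta(11, 9/2)
obs 3: x=1 → posterior Beta(12, 9/2)
obs 4: x=1 → posterior Beta(13, 9/2)
obs 5: x=1 → posterior Beta(14, 9/2)
obs 6: x=1 → posterior Beta(15, 9/2)
obs 7: x=1 → posterior Beta(16, 9/2)
obs 8: x=0 → posterior Beta(16, 11/2)
obs 9: x=0 → posterior Beta(16, 13/2)
obs 10: x=0 → posterior Beta(16, 15/2)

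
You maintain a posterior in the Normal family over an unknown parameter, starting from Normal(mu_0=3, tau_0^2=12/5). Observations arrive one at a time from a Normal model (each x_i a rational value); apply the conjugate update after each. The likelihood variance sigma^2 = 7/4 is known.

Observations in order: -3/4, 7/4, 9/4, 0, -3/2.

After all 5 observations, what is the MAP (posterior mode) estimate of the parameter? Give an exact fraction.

189/275

obs 1: x=-3/4 → posterior Normal(69/83, 84/83)
obs 2: x=7/4 → posterior Normal(153/131, 84/131)
obs 3: x=9/4 → posterior Normal(261/179, 84/179)
obs 4: x=0 → posterior Normal(261/227, 84/227)
obs 5: x=-3/2 → posterior Normal(189/275, 84/275)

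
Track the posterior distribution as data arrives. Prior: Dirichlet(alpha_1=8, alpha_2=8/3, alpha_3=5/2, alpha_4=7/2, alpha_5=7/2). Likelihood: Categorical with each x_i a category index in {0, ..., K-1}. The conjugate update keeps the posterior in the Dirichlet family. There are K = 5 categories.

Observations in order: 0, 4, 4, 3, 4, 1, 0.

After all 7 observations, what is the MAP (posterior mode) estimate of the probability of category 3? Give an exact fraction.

obs 1: x=0 → posterior Dirichlet(9, 8/3, 5/2, 7/2, 7/2)
obs 2: x=4 → posterior Dirichlet(9, 8/3, 5/2, 7/2, 9/2)
obs 3: x=4 → posterior Dirichlet(9, 8/3, 5/2, 7/2, 11/2)
obs 4: x=3 → posterior Dirichlet(9, 8/3, 5/2, 9/2, 11/2)
obs 5: x=4 → posterior Dirichlet(9, 8/3, 5/2, 9/2, 13/2)
obs 6: x=1 → posterior Dirichlet(9, 11/3, 5/2, 9/2, 13/2)
obs 7: x=0 → posterior Dirichlet(10, 11/3, 5/2, 9/2, 13/2)

3/19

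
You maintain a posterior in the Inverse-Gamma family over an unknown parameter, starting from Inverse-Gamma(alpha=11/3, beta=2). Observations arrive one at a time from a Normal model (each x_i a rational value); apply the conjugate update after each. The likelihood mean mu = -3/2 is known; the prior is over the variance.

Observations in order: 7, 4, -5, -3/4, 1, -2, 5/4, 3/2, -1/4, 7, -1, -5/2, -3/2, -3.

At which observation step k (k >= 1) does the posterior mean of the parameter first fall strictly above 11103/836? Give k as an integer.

k = 2

obs 1: x=7 → posterior Inverse-Gamma(25/6, 305/8)
obs 2: x=4 → posterior Inverse-Gamma(14/3, 213/4)
obs 3: x=-5 → posterior Inverse-Gamma(31/6, 475/8)
obs 4: x=-3/4 → posterior Inverse-Gamma(17/3, 1909/32)
obs 5: x=1 → posterior Inverse-Gamma(37/6, 2009/32)
obs 6: x=-2 → posterior Inverse-Gamma(20/3, 2013/32)
obs 7: x=5/4 → posterior Inverse-Gamma(43/6, 1067/16)
obs 8: x=3/2 → posterior Inverse-Gamma(23/3, 1139/16)
obs 9: x=-1/4 → posterior Inverse-Gamma(49/6, 2303/32)
obs 10: x=7 → posterior Inverse-Gamma(26/3, 3459/32)
obs 11: x=-1 → posterior Inverse-Gamma(55/6, 3463/32)
obs 12: x=-5/2 → posterior Inverse-Gamma(29/3, 3479/32)
obs 13: x=-3/2 → posterior Inverse-Gamma(61/6, 3479/32)
obs 14: x=-3 → posterior Inverse-Gamma(32/3, 3515/32)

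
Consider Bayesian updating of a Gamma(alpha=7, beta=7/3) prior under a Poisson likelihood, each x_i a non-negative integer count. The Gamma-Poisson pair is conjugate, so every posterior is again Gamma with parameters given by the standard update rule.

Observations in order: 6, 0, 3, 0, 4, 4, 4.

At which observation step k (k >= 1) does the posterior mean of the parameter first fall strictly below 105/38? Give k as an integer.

obs 1: x=6 → posterior Gamma(13, 10/3)
obs 2: x=0 → posterior Gamma(13, 13/3)
obs 3: x=3 → posterior Gamma(16, 16/3)
obs 4: x=0 → posterior Gamma(16, 19/3)
obs 5: x=4 → posterior Gamma(20, 22/3)
obs 6: x=4 → posterior Gamma(24, 25/3)
obs 7: x=4 → posterior Gamma(28, 28/3)

k = 4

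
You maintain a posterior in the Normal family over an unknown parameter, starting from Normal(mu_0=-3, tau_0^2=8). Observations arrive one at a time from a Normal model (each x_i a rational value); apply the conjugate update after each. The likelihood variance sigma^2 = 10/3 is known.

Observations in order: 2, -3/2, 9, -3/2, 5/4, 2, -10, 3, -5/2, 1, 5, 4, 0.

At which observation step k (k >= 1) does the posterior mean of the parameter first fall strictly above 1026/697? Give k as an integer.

k = 3

obs 1: x=2 → posterior Normal(9/17, 40/17)
obs 2: x=-3/2 → posterior Normal(-9/29, 40/29)
obs 3: x=9 → posterior Normal(99/41, 40/41)
obs 4: x=-3/2 → posterior Normal(81/53, 40/53)
obs 5: x=5/4 → posterior Normal(96/65, 8/13)
obs 6: x=2 → posterior Normal(120/77, 40/77)
obs 7: x=-10 → posterior Normal(0, 40/89)
obs 8: x=3 → posterior Normal(36/101, 40/101)
obs 9: x=-5/2 → posterior Normal(6/113, 40/113)
obs 10: x=1 → posterior Normal(18/125, 8/25)
obs 11: x=5 → posterior Normal(78/137, 40/137)
obs 12: x=4 → posterior Normal(126/149, 40/149)
obs 13: x=0 → posterior Normal(18/23, 40/161)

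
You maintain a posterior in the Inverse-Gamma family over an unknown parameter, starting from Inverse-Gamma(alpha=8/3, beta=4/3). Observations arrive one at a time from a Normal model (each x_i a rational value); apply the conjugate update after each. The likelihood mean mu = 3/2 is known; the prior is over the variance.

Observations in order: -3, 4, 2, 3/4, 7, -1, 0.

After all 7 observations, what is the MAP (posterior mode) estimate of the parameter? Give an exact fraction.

3299/688

obs 1: x=-3 → posterior Inverse-Gamma(19/6, 275/24)
obs 2: x=4 → posterior Inverse-Gamma(11/3, 175/12)
obs 3: x=2 → posterior Inverse-Gamma(25/6, 353/24)
obs 4: x=3/4 → posterior Inverse-Gamma(14/3, 1439/96)
obs 5: x=7 → posterior Inverse-Gamma(31/6, 2891/96)
obs 6: x=-1 → posterior Inverse-Gamma(17/3, 3191/96)
obs 7: x=0 → posterior Inverse-Gamma(37/6, 3299/96)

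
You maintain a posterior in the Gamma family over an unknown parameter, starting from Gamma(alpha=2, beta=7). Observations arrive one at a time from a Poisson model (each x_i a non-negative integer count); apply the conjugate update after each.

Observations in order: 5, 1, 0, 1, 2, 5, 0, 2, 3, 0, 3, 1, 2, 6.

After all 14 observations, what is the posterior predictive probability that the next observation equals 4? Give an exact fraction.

230142168763837773815476226367830375528981555655/4248606461452012542967653561683109254983049019392

obs 1: x=5 → posterior Gamma(7, 8)
obs 2: x=1 → posterior Gamma(8, 9)
obs 3: x=0 → posterior Gamma(8, 10)
obs 4: x=1 → posterior Gamma(9, 11)
obs 5: x=2 → posterior Gamma(11, 12)
obs 6: x=5 → posterior Gamma(16, 13)
obs 7: x=0 → posterior Gamma(16, 14)
obs 8: x=2 → posterior Gamma(18, 15)
obs 9: x=3 → posterior Gamma(21, 16)
obs 10: x=0 → posterior Gamma(21, 17)
obs 11: x=3 → posterior Gamma(24, 18)
obs 12: x=1 → posterior Gamma(25, 19)
obs 13: x=2 → posterior Gamma(27, 20)
obs 14: x=6 → posterior Gamma(33, 21)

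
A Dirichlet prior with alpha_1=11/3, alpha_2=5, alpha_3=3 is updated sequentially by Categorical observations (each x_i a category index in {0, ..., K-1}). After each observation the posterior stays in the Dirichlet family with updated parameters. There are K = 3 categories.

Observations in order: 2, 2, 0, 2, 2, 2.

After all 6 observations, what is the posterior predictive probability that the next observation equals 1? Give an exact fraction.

obs 1: x=2 → posterior Dirichlet(11/3, 5, 4)
obs 2: x=2 → posterior Dirichlet(11/3, 5, 5)
obs 3: x=0 → posterior Dirichlet(14/3, 5, 5)
obs 4: x=2 → posterior Dirichlet(14/3, 5, 6)
obs 5: x=2 → posterior Dirichlet(14/3, 5, 7)
obs 6: x=2 → posterior Dirichlet(14/3, 5, 8)

15/53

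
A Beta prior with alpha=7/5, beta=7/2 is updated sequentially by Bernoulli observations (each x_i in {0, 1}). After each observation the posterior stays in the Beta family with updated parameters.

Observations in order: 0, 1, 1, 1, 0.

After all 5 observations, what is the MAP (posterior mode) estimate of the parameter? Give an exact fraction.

34/79

obs 1: x=0 → posterior Beta(7/5, 9/2)
obs 2: x=1 → posterior Beta(12/5, 9/2)
obs 3: x=1 → posterior Beta(17/5, 9/2)
obs 4: x=1 → posterior Beta(22/5, 9/2)
obs 5: x=0 → posterior Beta(22/5, 11/2)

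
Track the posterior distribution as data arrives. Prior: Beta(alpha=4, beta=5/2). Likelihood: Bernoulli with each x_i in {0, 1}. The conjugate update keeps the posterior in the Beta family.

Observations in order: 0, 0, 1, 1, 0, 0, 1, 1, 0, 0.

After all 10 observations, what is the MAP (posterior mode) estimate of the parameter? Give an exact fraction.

obs 1: x=0 → posterior Beta(4, 7/2)
obs 2: x=0 → posterior Beta(4, 9/2)
obs 3: x=1 → posterior Beta(5, 9/2)
obs 4: x=1 → posterior Beta(6, 9/2)
obs 5: x=0 → posterior Beta(6, 11/2)
obs 6: x=0 → posterior Beta(6, 13/2)
obs 7: x=1 → posterior Beta(7, 13/2)
obs 8: x=1 → posterior Beta(8, 13/2)
obs 9: x=0 → posterior Beta(8, 15/2)
obs 10: x=0 → posterior Beta(8, 17/2)

14/29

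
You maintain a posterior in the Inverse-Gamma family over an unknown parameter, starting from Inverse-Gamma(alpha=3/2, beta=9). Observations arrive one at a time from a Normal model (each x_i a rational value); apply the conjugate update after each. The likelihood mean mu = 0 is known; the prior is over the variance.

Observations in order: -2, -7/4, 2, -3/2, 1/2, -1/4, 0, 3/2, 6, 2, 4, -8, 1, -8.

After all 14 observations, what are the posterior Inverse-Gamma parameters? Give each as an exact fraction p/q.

alpha=17/2, beta=1751/16

obs 1: x=-2 → posterior Inverse-Gamma(2, 11)
obs 2: x=-7/4 → posterior Inverse-Gamma(5/2, 401/32)
obs 3: x=2 → posterior Inverse-Gamma(3, 465/32)
obs 4: x=-3/2 → posterior Inverse-Gamma(7/2, 501/32)
obs 5: x=1/2 → posterior Inverse-Gamma(4, 505/32)
obs 6: x=-1/4 → posterior Inverse-Gamma(9/2, 253/16)
obs 7: x=0 → posterior Inverse-Gamma(5, 253/16)
obs 8: x=3/2 → posterior Inverse-Gamma(11/2, 271/16)
obs 9: x=6 → posterior Inverse-Gamma(6, 559/16)
obs 10: x=2 → posterior Inverse-Gamma(13/2, 591/16)
obs 11: x=4 → posterior Inverse-Gamma(7, 719/16)
obs 12: x=-8 → posterior Inverse-Gamma(15/2, 1231/16)
obs 13: x=1 → posterior Inverse-Gamma(8, 1239/16)
obs 14: x=-8 → posterior Inverse-Gamma(17/2, 1751/16)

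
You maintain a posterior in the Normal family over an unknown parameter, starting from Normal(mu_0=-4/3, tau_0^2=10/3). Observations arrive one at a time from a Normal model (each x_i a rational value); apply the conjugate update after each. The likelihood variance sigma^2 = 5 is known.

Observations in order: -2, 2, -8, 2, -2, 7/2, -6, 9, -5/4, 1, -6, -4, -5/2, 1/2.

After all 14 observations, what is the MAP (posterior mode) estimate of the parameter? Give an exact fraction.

obs 1: x=-2 → posterior Normal(-8/5, 2)
obs 2: x=2 → posterior Normal(-4/7, 10/7)
obs 3: x=-8 → posterior Normal(-20/9, 10/9)
obs 4: x=2 → posterior Normal(-16/11, 10/11)
obs 5: x=-2 → posterior Normal(-20/13, 10/13)
obs 6: x=7/2 → posterior Normal(-13/15, 2/3)
obs 7: x=-6 → posterior Normal(-25/17, 10/17)
obs 8: x=9 → posterior Normal(-7/19, 10/19)
obs 9: x=-5/4 → posterior Normal(-19/42, 10/21)
obs 10: x=1 → posterior Normal(-15/46, 10/23)
obs 11: x=-6 → posterior Normal(-39/50, 2/5)
obs 12: x=-4 → posterior Normal(-55/54, 10/27)
obs 13: x=-5/2 → posterior Normal(-65/58, 10/29)
obs 14: x=1/2 → posterior Normal(-63/62, 10/31)

-63/62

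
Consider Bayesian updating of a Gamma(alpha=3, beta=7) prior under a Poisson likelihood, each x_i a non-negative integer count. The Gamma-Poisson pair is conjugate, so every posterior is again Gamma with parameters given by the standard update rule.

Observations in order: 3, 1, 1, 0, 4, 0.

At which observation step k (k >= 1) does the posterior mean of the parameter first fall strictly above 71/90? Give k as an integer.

k = 3

obs 1: x=3 → posterior Gamma(6, 8)
obs 2: x=1 → posterior Gamma(7, 9)
obs 3: x=1 → posterior Gamma(8, 10)
obs 4: x=0 → posterior Gamma(8, 11)
obs 5: x=4 → posterior Gamma(12, 12)
obs 6: x=0 → posterior Gamma(12, 13)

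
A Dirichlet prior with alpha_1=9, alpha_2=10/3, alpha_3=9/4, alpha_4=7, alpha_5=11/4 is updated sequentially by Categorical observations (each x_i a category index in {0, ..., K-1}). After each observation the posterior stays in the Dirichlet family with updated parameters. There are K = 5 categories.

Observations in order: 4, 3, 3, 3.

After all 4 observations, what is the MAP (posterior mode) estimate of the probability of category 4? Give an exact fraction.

obs 1: x=4 → posterior Dirichlet(9, 10/3, 9/4, 7, 15/4)
obs 2: x=3 → posterior Dirichlet(9, 10/3, 9/4, 8, 15/4)
obs 3: x=3 → posterior Dirichlet(9, 10/3, 9/4, 9, 15/4)
obs 4: x=3 → posterior Dirichlet(9, 10/3, 9/4, 10, 15/4)

33/280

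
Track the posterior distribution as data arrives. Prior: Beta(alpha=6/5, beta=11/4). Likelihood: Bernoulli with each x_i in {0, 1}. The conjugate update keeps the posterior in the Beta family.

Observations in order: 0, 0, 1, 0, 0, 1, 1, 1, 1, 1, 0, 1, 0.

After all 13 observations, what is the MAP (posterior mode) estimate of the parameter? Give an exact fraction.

obs 1: x=0 → posterior Beta(6/5, 15/4)
obs 2: x=0 → posterior Beta(6/5, 19/4)
obs 3: x=1 → posterior Beta(11/5, 19/4)
obs 4: x=0 → posterior Beta(11/5, 23/4)
obs 5: x=0 → posterior Beta(11/5, 27/4)
obs 6: x=1 → posterior Beta(16/5, 27/4)
obs 7: x=1 → posterior Beta(21/5, 27/4)
obs 8: x=1 → posterior Beta(26/5, 27/4)
obs 9: x=1 → posterior Beta(31/5, 27/4)
obs 10: x=1 → posterior Beta(36/5, 27/4)
obs 11: x=0 → posterior Beta(36/5, 31/4)
obs 12: x=1 → posterior Beta(41/5, 31/4)
obs 13: x=0 → posterior Beta(41/5, 35/4)

144/299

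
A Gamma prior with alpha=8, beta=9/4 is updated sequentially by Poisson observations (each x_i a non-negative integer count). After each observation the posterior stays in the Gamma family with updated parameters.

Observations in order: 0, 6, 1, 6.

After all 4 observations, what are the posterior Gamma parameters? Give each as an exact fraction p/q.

obs 1: x=0 → posterior Gamma(8, 13/4)
obs 2: x=6 → posterior Gamma(14, 17/4)
obs 3: x=1 → posterior Gamma(15, 21/4)
obs 4: x=6 → posterior Gamma(21, 25/4)

alpha=21, beta=25/4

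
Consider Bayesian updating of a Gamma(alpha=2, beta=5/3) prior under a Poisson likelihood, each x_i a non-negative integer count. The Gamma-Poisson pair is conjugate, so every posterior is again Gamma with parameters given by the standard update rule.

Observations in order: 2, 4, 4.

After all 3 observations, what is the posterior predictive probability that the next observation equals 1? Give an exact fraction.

2040980845510656/9904578032905937

obs 1: x=2 → posterior Gamma(4, 8/3)
obs 2: x=4 → posterior Gamma(8, 11/3)
obs 3: x=4 → posterior Gamma(12, 14/3)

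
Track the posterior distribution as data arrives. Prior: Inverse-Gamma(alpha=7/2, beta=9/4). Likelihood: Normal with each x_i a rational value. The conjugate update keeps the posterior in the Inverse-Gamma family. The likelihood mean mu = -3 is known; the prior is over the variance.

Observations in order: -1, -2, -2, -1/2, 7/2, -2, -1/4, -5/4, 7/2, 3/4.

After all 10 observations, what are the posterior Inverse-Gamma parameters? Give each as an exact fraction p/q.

obs 1: x=-1 → posterior Inverse-Gamma(4, 17/4)
obs 2: x=-2 → posterior Inverse-Gamma(9/2, 19/4)
obs 3: x=-2 → posterior Inverse-Gamma(5, 21/4)
obs 4: x=-1/2 → posterior Inverse-Gamma(11/2, 67/8)
obs 5: x=7/2 → posterior Inverse-Gamma(6, 59/2)
obs 6: x=-2 → posterior Inverse-Gamma(13/2, 30)
obs 7: x=-1/4 → posterior Inverse-Gamma(7, 1081/32)
obs 8: x=-5/4 → posterior Inverse-Gamma(15/2, 565/16)
obs 9: x=7/2 → posterior Inverse-Gamma(8, 903/16)
obs 10: x=3/4 → posterior Inverse-Gamma(17/2, 2031/32)

alpha=17/2, beta=2031/32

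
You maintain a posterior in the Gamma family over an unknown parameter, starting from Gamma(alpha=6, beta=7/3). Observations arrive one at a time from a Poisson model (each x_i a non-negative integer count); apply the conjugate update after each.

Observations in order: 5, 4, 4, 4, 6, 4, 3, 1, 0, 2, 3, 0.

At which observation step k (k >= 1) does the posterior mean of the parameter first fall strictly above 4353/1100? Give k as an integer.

k = 6

obs 1: x=5 → posterior Gamma(11, 10/3)
obs 2: x=4 → posterior Gamma(15, 13/3)
obs 3: x=4 → posterior Gamma(19, 16/3)
obs 4: x=4 → posterior Gamma(23, 19/3)
obs 5: x=6 → posterior Gamma(29, 22/3)
obs 6: x=4 → posterior Gamma(33, 25/3)
obs 7: x=3 → posterior Gamma(36, 28/3)
obs 8: x=1 → posterior Gamma(37, 31/3)
obs 9: x=0 → posterior Gamma(37, 34/3)
obs 10: x=2 → posterior Gamma(39, 37/3)
obs 11: x=3 → posterior Gamma(42, 40/3)
obs 12: x=0 → posterior Gamma(42, 43/3)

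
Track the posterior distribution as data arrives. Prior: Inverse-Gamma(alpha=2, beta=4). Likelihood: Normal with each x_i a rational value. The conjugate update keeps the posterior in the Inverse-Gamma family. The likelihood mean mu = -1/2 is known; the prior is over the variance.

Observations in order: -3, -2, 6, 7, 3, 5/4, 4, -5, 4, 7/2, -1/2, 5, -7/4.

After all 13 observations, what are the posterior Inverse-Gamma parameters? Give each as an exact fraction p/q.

obs 1: x=-3 → posterior Inverse-Gamma(5/2, 57/8)
obs 2: x=-2 → posterior Inverse-Gamma(3, 33/4)
obs 3: x=6 → posterior Inverse-Gamma(7/2, 235/8)
obs 4: x=7 → posterior Inverse-Gamma(4, 115/2)
obs 5: x=3 → posterior Inverse-Gamma(9/2, 509/8)
obs 6: x=5/4 → posterior Inverse-Gamma(5, 2085/32)
obs 7: x=4 → posterior Inverse-Gamma(11/2, 2409/32)
obs 8: x=-5 → posterior Inverse-Gamma(6, 2733/32)
obs 9: x=4 → posterior Inverse-Gamma(13/2, 3057/32)
obs 10: x=7/2 → posterior Inverse-Gamma(7, 3313/32)
obs 11: x=-1/2 → posterior Inverse-Gamma(15/2, 3313/32)
obs 12: x=5 → posterior Inverse-Gamma(8, 3797/32)
obs 13: x=-7/4 → posterior Inverse-Gamma(17/2, 1911/16)

alpha=17/2, beta=1911/16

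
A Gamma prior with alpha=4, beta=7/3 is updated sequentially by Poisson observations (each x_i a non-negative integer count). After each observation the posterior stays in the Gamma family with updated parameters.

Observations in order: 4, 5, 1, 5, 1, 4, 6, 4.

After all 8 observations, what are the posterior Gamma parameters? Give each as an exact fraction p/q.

alpha=34, beta=31/3

obs 1: x=4 → posterior Gamma(8, 10/3)
obs 2: x=5 → posterior Gamma(13, 13/3)
obs 3: x=1 → posterior Gamma(14, 16/3)
obs 4: x=5 → posterior Gamma(19, 19/3)
obs 5: x=1 → posterior Gamma(20, 22/3)
obs 6: x=4 → posterior Gamma(24, 25/3)
obs 7: x=6 → posterior Gamma(30, 28/3)
obs 8: x=4 → posterior Gamma(34, 31/3)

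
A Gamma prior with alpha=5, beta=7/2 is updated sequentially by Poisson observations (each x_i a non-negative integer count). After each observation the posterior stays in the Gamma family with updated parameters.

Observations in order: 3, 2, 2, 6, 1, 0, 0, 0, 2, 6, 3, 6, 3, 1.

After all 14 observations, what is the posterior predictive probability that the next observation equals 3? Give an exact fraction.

obs 1: x=3 → posterior Gamma(8, 9/2)
obs 2: x=2 → posterior Gamma(10, 11/2)
obs 3: x=2 → posterior Gamma(12, 13/2)
obs 4: x=6 → posterior Gamma(18, 15/2)
obs 5: x=1 → posterior Gamma(19, 17/2)
obs 6: x=0 → posterior Gamma(19, 19/2)
obs 7: x=0 → posterior Gamma(19, 21/2)
obs 8: x=0 → posterior Gamma(19, 23/2)
obs 9: x=2 → posterior Gamma(21, 25/2)
obs 10: x=6 → posterior Gamma(27, 27/2)
obs 11: x=3 → posterior Gamma(30, 29/2)
obs 12: x=6 → posterior Gamma(36, 31/2)
obs 13: x=3 → posterior Gamma(39, 33/2)
obs 14: x=1 → posterior Gamma(40, 35/2)

5318065096452165837131300606291299589793197810649871826171875000000/27081588506598106040982953896258749653831334409506086433262944331453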